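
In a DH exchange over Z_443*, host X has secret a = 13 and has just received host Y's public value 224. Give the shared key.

Shared key K = 224^13 mod 443.
224^1 ≡ 224 (mod 443)
224^2 = (224^1)^2 ≡ 224^2 = 50176 ≡ 117 (mod 443)
224^4 = (224^2)^2 ≡ 117^2 = 13689 ≡ 399 (mod 443)
224^8 = (224^4)^2 ≡ 399^2 = 159201 ≡ 164 (mod 443)
224^13 = 224^8 · 224^4 · 224^1 ≡ 164 · 399 · 224 ≡ 123 (mod 443).

123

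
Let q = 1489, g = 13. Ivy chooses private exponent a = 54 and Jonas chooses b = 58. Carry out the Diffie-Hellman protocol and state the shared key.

1355

Ivy sends A = g^a mod q = 13^54 mod 1489.
13^1 ≡ 13 (mod 1489)
13^2 = (13^1)^2 ≡ 13^2 = 169 ≡ 169 (mod 1489)
13^4 = (13^2)^2 ≡ 169^2 = 28561 ≡ 270 (mod 1489)
13^8 = (13^4)^2 ≡ 270^2 = 72900 ≡ 1428 (mod 1489)
13^16 = (13^8)^2 ≡ 1428^2 = 2039184 ≡ 743 (mod 1489)
13^32 = (13^16)^2 ≡ 743^2 = 552049 ≡ 1119 (mod 1489)
13^54 = 13^32 · 13^16 · 13^4 · 13^2 ≡ 1119 · 743 · 270 · 169 ≡ 1227 (mod 1489).
So A = 1227. Jonas then computes K = A^b mod q = 1227^58 mod 1489.
1227^1 ≡ 1227 (mod 1489)
1227^2 = (1227^1)^2 ≡ 1227^2 = 1505529 ≡ 150 (mod 1489)
1227^4 = (1227^2)^2 ≡ 150^2 = 22500 ≡ 165 (mod 1489)
1227^8 = (1227^4)^2 ≡ 165^2 = 27225 ≡ 423 (mod 1489)
1227^16 = (1227^8)^2 ≡ 423^2 = 178929 ≡ 249 (mod 1489)
1227^32 = (1227^16)^2 ≡ 249^2 = 62001 ≡ 952 (mod 1489)
1227^58 = 1227^32 · 1227^16 · 1227^8 · 1227^2 ≡ 952 · 249 · 423 · 150 ≡ 1355 (mod 1489).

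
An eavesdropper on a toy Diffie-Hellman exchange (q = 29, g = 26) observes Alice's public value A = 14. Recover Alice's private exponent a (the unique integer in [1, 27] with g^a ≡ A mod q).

Try successive powers of 26 modulo 29:
26^1 ≡ 26
26^2 ≡ 9
26^3 ≡ 2
26^4 ≡ 23
26^5 ≡ 18
26^6 ≡ 4
26^7 ≡ 17
26^8 ≡ 7
26^9 ≡ 8
26^10 ≡ 5
26^11 ≡ 14
Found: a = 11.

11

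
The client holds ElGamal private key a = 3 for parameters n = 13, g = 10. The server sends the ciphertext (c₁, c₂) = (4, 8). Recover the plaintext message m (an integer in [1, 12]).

Shared mask s = c₁^a mod n = 4^3 mod 13.
4^1 ≡ 4 (mod 13)
4^2 = (4^1)^2 ≡ 4^2 = 16 ≡ 3 (mod 13)
4^3 = 4^2 · 4^1 ≡ 3 · 4 ≡ 12 (mod 13).
So s = 12; s⁻¹ ≡ 12 (mod 13).
m = c₂ · s⁻¹ mod 13 = 8 · 12 mod 13 = 5.

5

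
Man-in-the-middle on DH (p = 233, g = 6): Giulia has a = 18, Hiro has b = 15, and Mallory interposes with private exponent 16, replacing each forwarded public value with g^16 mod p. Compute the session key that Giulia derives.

Giulia receives Mallory's public value M = 6^16 mod 233 instead of the honest one.
6^1 ≡ 6 (mod 233)
6^2 = (6^1)^2 ≡ 6^2 = 36 ≡ 36 (mod 233)
6^4 = (6^2)^2 ≡ 36^2 = 1296 ≡ 131 (mod 233)
6^8 = (6^4)^2 ≡ 131^2 = 17161 ≡ 152 (mod 233)
6^16 = (6^8)^2 ≡ 152^2 = 23104 ≡ 37 (mod 233)
So M = 37. Giulia computes K = M^18 mod 233.
37^1 ≡ 37 (mod 233)
37^2 = (37^1)^2 ≡ 37^2 = 1369 ≡ 204 (mod 233)
37^4 = (37^2)^2 ≡ 204^2 = 41616 ≡ 142 (mod 233)
37^8 = (37^4)^2 ≡ 142^2 = 20164 ≡ 126 (mod 233)
37^16 = (37^8)^2 ≡ 126^2 = 15876 ≡ 32 (mod 233)
37^18 = 37^16 · 37^2 ≡ 32 · 204 ≡ 4 (mod 233).

4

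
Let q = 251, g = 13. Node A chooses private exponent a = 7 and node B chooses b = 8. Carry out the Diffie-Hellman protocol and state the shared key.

Node A sends A = g^a mod q = 13^7 mod 251.
13^1 ≡ 13 (mod 251)
13^2 = (13^1)^2 ≡ 13^2 = 169 ≡ 169 (mod 251)
13^4 = (13^2)^2 ≡ 169^2 = 28561 ≡ 198 (mod 251)
13^7 = 13^4 · 13^2 · 13^1 ≡ 198 · 169 · 13 ≡ 23 (mod 251).
So A = 23. Node B then computes K = A^b mod q = 23^8 mod 251.
23^1 ≡ 23 (mod 251)
23^2 = (23^1)^2 ≡ 23^2 = 529 ≡ 27 (mod 251)
23^4 = (23^2)^2 ≡ 27^2 = 729 ≡ 227 (mod 251)
23^8 = (23^4)^2 ≡ 227^2 = 51529 ≡ 74 (mod 251)

74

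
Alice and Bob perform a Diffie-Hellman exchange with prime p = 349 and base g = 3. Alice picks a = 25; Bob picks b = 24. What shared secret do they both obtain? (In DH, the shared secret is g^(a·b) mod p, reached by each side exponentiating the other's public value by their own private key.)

Alice sends A = g^a mod p = 3^25 mod 349.
3^1 ≡ 3 (mod 349)
3^2 = (3^1)^2 ≡ 3^2 = 9 ≡ 9 (mod 349)
3^4 = (3^2)^2 ≡ 9^2 = 81 ≡ 81 (mod 349)
3^8 = (3^4)^2 ≡ 81^2 = 6561 ≡ 279 (mod 349)
3^16 = (3^8)^2 ≡ 279^2 = 77841 ≡ 14 (mod 349)
3^25 = 3^16 · 3^8 · 3^1 ≡ 14 · 279 · 3 ≡ 201 (mod 349).
So A = 201. Bob then computes K = A^b mod p = 201^24 mod 349.
201^1 ≡ 201 (mod 349)
201^2 = (201^1)^2 ≡ 201^2 = 40401 ≡ 266 (mod 349)
201^4 = (201^2)^2 ≡ 266^2 = 70756 ≡ 258 (mod 349)
201^8 = (201^4)^2 ≡ 258^2 = 66564 ≡ 254 (mod 349)
201^16 = (201^8)^2 ≡ 254^2 = 64516 ≡ 300 (mod 349)
201^24 = 201^16 · 201^8 ≡ 300 · 254 ≡ 118 (mod 349).

118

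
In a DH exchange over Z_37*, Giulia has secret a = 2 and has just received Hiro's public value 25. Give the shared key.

Shared key K = 25^2 mod 37.
25^1 ≡ 25 (mod 37)
25^2 = (25^1)^2 ≡ 25^2 = 625 ≡ 33 (mod 37)

33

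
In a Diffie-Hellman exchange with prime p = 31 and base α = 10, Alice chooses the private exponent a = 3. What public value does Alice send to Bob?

8

Public value = 10^3 (mod 31).
10^1 ≡ 10 (mod 31)
10^2 = (10^1)^2 ≡ 10^2 = 100 ≡ 7 (mod 31)
10^3 = 10^2 · 10^1 ≡ 7 · 10 ≡ 8 (mod 31).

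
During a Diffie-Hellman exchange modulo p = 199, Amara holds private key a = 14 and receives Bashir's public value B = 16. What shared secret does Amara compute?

86

Shared key K = 16^14 mod 199.
16^1 ≡ 16 (mod 199)
16^2 = (16^1)^2 ≡ 16^2 = 256 ≡ 57 (mod 199)
16^4 = (16^2)^2 ≡ 57^2 = 3249 ≡ 65 (mod 199)
16^8 = (16^4)^2 ≡ 65^2 = 4225 ≡ 46 (mod 199)
16^14 = 16^8 · 16^4 · 16^2 ≡ 46 · 65 · 57 ≡ 86 (mod 199).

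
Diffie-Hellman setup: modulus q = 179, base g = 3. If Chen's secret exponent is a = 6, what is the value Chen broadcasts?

Public value = 3^6 (mod 179).
3^1 ≡ 3 (mod 179)
3^2 = (3^1)^2 ≡ 3^2 = 9 ≡ 9 (mod 179)
3^4 = (3^2)^2 ≡ 9^2 = 81 ≡ 81 (mod 179)
3^6 = 3^4 · 3^2 ≡ 81 · 9 ≡ 13 (mod 179).

13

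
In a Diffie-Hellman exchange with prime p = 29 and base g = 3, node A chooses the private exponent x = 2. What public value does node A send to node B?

Public value = 3^2 (mod 29).
3^1 ≡ 3 (mod 29)
3^2 = (3^1)^2 ≡ 3^2 = 9 ≡ 9 (mod 29)

9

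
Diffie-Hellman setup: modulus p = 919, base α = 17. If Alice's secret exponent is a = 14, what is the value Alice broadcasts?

487

Public value = 17^14 (mod 919).
17^1 ≡ 17 (mod 919)
17^2 = (17^1)^2 ≡ 17^2 = 289 ≡ 289 (mod 919)
17^4 = (17^2)^2 ≡ 289^2 = 83521 ≡ 811 (mod 919)
17^8 = (17^4)^2 ≡ 811^2 = 657721 ≡ 636 (mod 919)
17^14 = 17^8 · 17^4 · 17^2 ≡ 636 · 811 · 289 ≡ 487 (mod 919).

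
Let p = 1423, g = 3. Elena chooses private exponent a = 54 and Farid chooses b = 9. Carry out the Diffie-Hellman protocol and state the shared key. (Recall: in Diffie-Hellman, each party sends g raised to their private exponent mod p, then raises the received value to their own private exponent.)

Farid sends B = g^b mod p = 3^9 mod 1423.
3^1 ≡ 3 (mod 1423)
3^2 = (3^1)^2 ≡ 3^2 = 9 ≡ 9 (mod 1423)
3^4 = (3^2)^2 ≡ 9^2 = 81 ≡ 81 (mod 1423)
3^8 = (3^4)^2 ≡ 81^2 = 6561 ≡ 869 (mod 1423)
3^9 = 3^8 · 3^1 ≡ 869 · 3 ≡ 1184 (mod 1423).
So B = 1184. Elena then computes K = B^a mod p = 1184^54 mod 1423.
1184^1 ≡ 1184 (mod 1423)
1184^2 = (1184^1)^2 ≡ 1184^2 = 1401856 ≡ 201 (mod 1423)
1184^4 = (1184^2)^2 ≡ 201^2 = 40401 ≡ 557 (mod 1423)
1184^8 = (1184^4)^2 ≡ 557^2 = 310249 ≡ 35 (mod 1423)
1184^16 = (1184^8)^2 ≡ 35^2 = 1225 ≡ 1225 (mod 1423)
1184^32 = (1184^16)^2 ≡ 1225^2 = 1500625 ≡ 783 (mod 1423)
1184^54 = 1184^32 · 1184^16 · 1184^4 · 1184^2 ≡ 783 · 1225 · 557 · 201 ≡ 572 (mod 1423).

572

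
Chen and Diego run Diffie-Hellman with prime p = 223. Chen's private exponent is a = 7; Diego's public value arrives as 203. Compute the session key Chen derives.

153

Shared key K = 203^7 mod 223.
203^1 ≡ 203 (mod 223)
203^2 = (203^1)^2 ≡ 203^2 = 41209 ≡ 177 (mod 223)
203^4 = (203^2)^2 ≡ 177^2 = 31329 ≡ 109 (mod 223)
203^7 = 203^4 · 203^2 · 203^1 ≡ 109 · 177 · 203 ≡ 153 (mod 223).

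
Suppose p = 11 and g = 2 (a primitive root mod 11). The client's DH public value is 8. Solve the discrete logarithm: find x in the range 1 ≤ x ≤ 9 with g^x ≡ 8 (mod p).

Try successive powers of 2 modulo 11:
2^1 ≡ 2
2^2 ≡ 4
2^3 ≡ 8
Found: x = 3.

3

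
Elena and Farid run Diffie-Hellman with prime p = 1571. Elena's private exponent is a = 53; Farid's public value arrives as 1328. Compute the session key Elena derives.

1360

Shared key K = 1328^53 mod 1571.
1328^1 ≡ 1328 (mod 1571)
1328^2 = (1328^1)^2 ≡ 1328^2 = 1763584 ≡ 922 (mod 1571)
1328^4 = (1328^2)^2 ≡ 922^2 = 850084 ≡ 173 (mod 1571)
1328^8 = (1328^4)^2 ≡ 173^2 = 29929 ≡ 80 (mod 1571)
1328^16 = (1328^8)^2 ≡ 80^2 = 6400 ≡ 116 (mod 1571)
1328^32 = (1328^16)^2 ≡ 116^2 = 13456 ≡ 888 (mod 1571)
1328^53 = 1328^32 · 1328^16 · 1328^4 · 1328^1 ≡ 888 · 116 · 173 · 1328 ≡ 1360 (mod 1571).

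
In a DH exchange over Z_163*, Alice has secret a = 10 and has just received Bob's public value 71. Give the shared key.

69

Shared key K = 71^10 mod 163.
71^1 ≡ 71 (mod 163)
71^2 = (71^1)^2 ≡ 71^2 = 5041 ≡ 151 (mod 163)
71^4 = (71^2)^2 ≡ 151^2 = 22801 ≡ 144 (mod 163)
71^8 = (71^4)^2 ≡ 144^2 = 20736 ≡ 35 (mod 163)
71^10 = 71^8 · 71^2 ≡ 35 · 151 ≡ 69 (mod 163).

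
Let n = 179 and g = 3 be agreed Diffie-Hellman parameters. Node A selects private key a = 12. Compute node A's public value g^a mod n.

Public value = 3^12 mod 179.
3^1 ≡ 3 (mod 179)
3^2 = (3^1)^2 ≡ 3^2 = 9 ≡ 9 (mod 179)
3^4 = (3^2)^2 ≡ 9^2 = 81 ≡ 81 (mod 179)
3^8 = (3^4)^2 ≡ 81^2 = 6561 ≡ 117 (mod 179)
3^12 = 3^8 · 3^4 ≡ 117 · 81 ≡ 169 (mod 179).

169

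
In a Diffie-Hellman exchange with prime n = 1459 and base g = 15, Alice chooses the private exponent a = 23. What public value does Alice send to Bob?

1038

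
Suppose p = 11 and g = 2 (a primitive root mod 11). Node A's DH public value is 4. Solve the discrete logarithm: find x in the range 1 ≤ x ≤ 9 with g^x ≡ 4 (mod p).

Try successive powers of 2 modulo 11:
2^1 ≡ 2
2^2 ≡ 4
Found: x = 2.

2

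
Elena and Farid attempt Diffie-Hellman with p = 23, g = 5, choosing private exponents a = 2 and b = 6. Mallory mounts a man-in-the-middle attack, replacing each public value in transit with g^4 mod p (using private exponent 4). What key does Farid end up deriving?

2

Farid receives Mallory's public value M = 5^4 mod 23 instead of the honest one.
5^1 ≡ 5 (mod 23)
5^2 = (5^1)^2 ≡ 5^2 = 25 ≡ 2 (mod 23)
5^4 = (5^2)^2 ≡ 2^2 = 4 ≡ 4 (mod 23)
So M = 4. Farid computes K = M^6 mod 23.
4^1 ≡ 4 (mod 23)
4^2 = (4^1)^2 ≡ 4^2 = 16 ≡ 16 (mod 23)
4^4 = (4^2)^2 ≡ 16^2 = 256 ≡ 3 (mod 23)
4^6 = 4^4 · 4^2 ≡ 3 · 16 ≡ 2 (mod 23).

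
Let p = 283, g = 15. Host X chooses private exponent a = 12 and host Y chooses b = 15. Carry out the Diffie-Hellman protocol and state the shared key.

207

Host Y sends B = g^b mod p = 15^15 mod 283.
15^1 ≡ 15 (mod 283)
15^2 = (15^1)^2 ≡ 15^2 = 225 ≡ 225 (mod 283)
15^4 = (15^2)^2 ≡ 225^2 = 50625 ≡ 251 (mod 283)
15^8 = (15^4)^2 ≡ 251^2 = 63001 ≡ 175 (mod 283)
15^15 = 15^8 · 15^4 · 15^2 · 15^1 ≡ 175 · 251 · 225 · 15 ≡ 155 (mod 283).
So B = 155. Host X then computes K = B^a mod p = 155^12 mod 283.
155^1 ≡ 155 (mod 283)
155^2 = (155^1)^2 ≡ 155^2 = 24025 ≡ 253 (mod 283)
155^4 = (155^2)^2 ≡ 253^2 = 64009 ≡ 51 (mod 283)
155^8 = (155^4)^2 ≡ 51^2 = 2601 ≡ 54 (mod 283)
155^12 = 155^8 · 155^4 ≡ 54 · 51 ≡ 207 (mod 283).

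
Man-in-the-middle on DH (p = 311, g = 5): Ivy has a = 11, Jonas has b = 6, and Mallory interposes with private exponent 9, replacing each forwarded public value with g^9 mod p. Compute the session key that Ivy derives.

28

Ivy receives Mallory's public value M = 5^9 mod 311 instead of the honest one.
5^1 ≡ 5 (mod 311)
5^2 = (5^1)^2 ≡ 5^2 = 25 ≡ 25 (mod 311)
5^4 = (5^2)^2 ≡ 25^2 = 625 ≡ 3 (mod 311)
5^8 = (5^4)^2 ≡ 3^2 = 9 ≡ 9 (mod 311)
5^9 = 5^8 · 5^1 ≡ 9 · 5 ≡ 45 (mod 311).
So M = 45. Ivy computes K = M^11 mod 311.
45^1 ≡ 45 (mod 311)
45^2 = (45^1)^2 ≡ 45^2 = 2025 ≡ 159 (mod 311)
45^4 = (45^2)^2 ≡ 159^2 = 25281 ≡ 90 (mod 311)
45^8 = (45^4)^2 ≡ 90^2 = 8100 ≡ 14 (mod 311)
45^11 = 45^8 · 45^2 · 45^1 ≡ 14 · 159 · 45 ≡ 28 (mod 311).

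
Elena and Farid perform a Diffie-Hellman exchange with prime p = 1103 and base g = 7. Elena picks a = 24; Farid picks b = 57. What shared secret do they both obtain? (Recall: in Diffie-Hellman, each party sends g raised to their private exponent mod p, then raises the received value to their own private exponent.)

Elena sends A = g^a mod p = 7^24 mod 1103.
7^1 ≡ 7 (mod 1103)
7^2 = (7^1)^2 ≡ 7^2 = 49 ≡ 49 (mod 1103)
7^4 = (7^2)^2 ≡ 49^2 = 2401 ≡ 195 (mod 1103)
7^8 = (7^4)^2 ≡ 195^2 = 38025 ≡ 523 (mod 1103)
7^16 = (7^8)^2 ≡ 523^2 = 273529 ≡ 1088 (mod 1103)
7^24 = 7^16 · 7^8 ≡ 1088 · 523 ≡ 979 (mod 1103).
So A = 979. Farid then computes K = A^b mod p = 979^57 mod 1103.
979^1 ≡ 979 (mod 1103)
979^2 = (979^1)^2 ≡ 979^2 = 958441 ≡ 1037 (mod 1103)
979^4 = (979^2)^2 ≡ 1037^2 = 1075369 ≡ 1047 (mod 1103)
979^8 = (979^4)^2 ≡ 1047^2 = 1096209 ≡ 930 (mod 1103)
979^16 = (979^8)^2 ≡ 930^2 = 864900 ≡ 148 (mod 1103)
979^32 = (979^16)^2 ≡ 148^2 = 21904 ≡ 947 (mod 1103)
979^57 = 979^32 · 979^16 · 979^8 · 979^1 ≡ 947 · 148 · 930 · 979 ≡ 726 (mod 1103).

726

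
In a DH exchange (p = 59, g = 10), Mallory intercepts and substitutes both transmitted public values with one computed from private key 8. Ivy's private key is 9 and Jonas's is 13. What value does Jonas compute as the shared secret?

51

Jonas receives Mallory's public value M = 10^8 mod 59 instead of the honest one.
10^1 ≡ 10 (mod 59)
10^2 = (10^1)^2 ≡ 10^2 = 100 ≡ 41 (mod 59)
10^4 = (10^2)^2 ≡ 41^2 = 1681 ≡ 29 (mod 59)
10^8 = (10^4)^2 ≡ 29^2 = 841 ≡ 15 (mod 59)
So M = 15. Jonas computes K = M^13 mod 59.
15^1 ≡ 15 (mod 59)
15^2 = (15^1)^2 ≡ 15^2 = 225 ≡ 48 (mod 59)
15^4 = (15^2)^2 ≡ 48^2 = 2304 ≡ 3 (mod 59)
15^8 = (15^4)^2 ≡ 3^2 = 9 ≡ 9 (mod 59)
15^13 = 15^8 · 15^4 · 15^1 ≡ 9 · 3 · 15 ≡ 51 (mod 59).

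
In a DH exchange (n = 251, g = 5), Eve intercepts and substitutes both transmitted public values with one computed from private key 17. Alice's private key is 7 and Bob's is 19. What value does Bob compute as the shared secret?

Bob receives Eve's public value M = 5^17 mod 251 instead of the honest one.
5^1 ≡ 5 (mod 251)
5^2 = (5^1)^2 ≡ 5^2 = 25 ≡ 25 (mod 251)
5^4 = (5^2)^2 ≡ 25^2 = 625 ≡ 123 (mod 251)
5^8 = (5^4)^2 ≡ 123^2 = 15129 ≡ 69 (mod 251)
5^16 = (5^8)^2 ≡ 69^2 = 4761 ≡ 243 (mod 251)
5^17 = 5^16 · 5^1 ≡ 243 · 5 ≡ 211 (mod 251).
So M = 211. Bob computes K = M^19 mod 251.
211^1 ≡ 211 (mod 251)
211^2 = (211^1)^2 ≡ 211^2 = 44521 ≡ 94 (mod 251)
211^4 = (211^2)^2 ≡ 94^2 = 8836 ≡ 51 (mod 251)
211^8 = (211^4)^2 ≡ 51^2 = 2601 ≡ 91 (mod 251)
211^16 = (211^8)^2 ≡ 91^2 = 8281 ≡ 249 (mod 251)
211^19 = 211^16 · 211^2 · 211^1 ≡ 249 · 94 · 211 ≡ 241 (mod 251).

241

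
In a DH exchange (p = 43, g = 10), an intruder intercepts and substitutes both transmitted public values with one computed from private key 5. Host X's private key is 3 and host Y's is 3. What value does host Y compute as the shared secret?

Host Y receives an intruder's public value M = 10^5 mod 43 instead of the honest one.
10^1 ≡ 10 (mod 43)
10^2 = (10^1)^2 ≡ 10^2 = 100 ≡ 14 (mod 43)
10^4 = (10^2)^2 ≡ 14^2 = 196 ≡ 24 (mod 43)
10^5 = 10^4 · 10^1 ≡ 24 · 10 ≡ 25 (mod 43).
So M = 25. Host Y computes K = M^3 mod 43.
25^1 ≡ 25 (mod 43)
25^2 = (25^1)^2 ≡ 25^2 = 625 ≡ 23 (mod 43)
25^3 = 25^2 · 25^1 ≡ 23 · 25 ≡ 16 (mod 43).

16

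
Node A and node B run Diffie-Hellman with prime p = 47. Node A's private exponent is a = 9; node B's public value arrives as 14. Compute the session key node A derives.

4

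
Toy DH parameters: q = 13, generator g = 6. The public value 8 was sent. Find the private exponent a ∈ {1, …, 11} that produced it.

3

Try successive powers of 6 modulo 13:
6^1 ≡ 6
6^2 ≡ 10
6^3 ≡ 8
Found: a = 3.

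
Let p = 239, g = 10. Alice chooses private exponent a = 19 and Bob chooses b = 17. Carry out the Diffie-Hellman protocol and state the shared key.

10

Bob sends B = g^b mod p = 10^17 mod 239.
10^1 ≡ 10 (mod 239)
10^2 = (10^1)^2 ≡ 10^2 = 100 ≡ 100 (mod 239)
10^4 = (10^2)^2 ≡ 100^2 = 10000 ≡ 201 (mod 239)
10^8 = (10^4)^2 ≡ 201^2 = 40401 ≡ 10 (mod 239)
10^16 = (10^8)^2 ≡ 10^2 = 100 ≡ 100 (mod 239)
10^17 = 10^16 · 10^1 ≡ 100 · 10 ≡ 44 (mod 239).
So B = 44. Alice then computes K = B^a mod p = 44^19 mod 239.
44^1 ≡ 44 (mod 239)
44^2 = (44^1)^2 ≡ 44^2 = 1936 ≡ 24 (mod 239)
44^4 = (44^2)^2 ≡ 24^2 = 576 ≡ 98 (mod 239)
44^8 = (44^4)^2 ≡ 98^2 = 9604 ≡ 44 (mod 239)
44^16 = (44^8)^2 ≡ 44^2 = 1936 ≡ 24 (mod 239)
44^19 = 44^16 · 44^2 · 44^1 ≡ 24 · 24 · 44 ≡ 10 (mod 239).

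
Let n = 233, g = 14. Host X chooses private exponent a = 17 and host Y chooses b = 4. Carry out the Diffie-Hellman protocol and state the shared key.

128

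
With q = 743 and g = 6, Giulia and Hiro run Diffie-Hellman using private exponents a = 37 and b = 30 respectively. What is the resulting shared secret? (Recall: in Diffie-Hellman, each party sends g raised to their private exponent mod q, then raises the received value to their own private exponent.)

Giulia sends A = g^a mod q = 6^37 mod 743.
6^1 ≡ 6 (mod 743)
6^2 = (6^1)^2 ≡ 6^2 = 36 ≡ 36 (mod 743)
6^4 = (6^2)^2 ≡ 36^2 = 1296 ≡ 553 (mod 743)
6^8 = (6^4)^2 ≡ 553^2 = 305809 ≡ 436 (mod 743)
6^16 = (6^8)^2 ≡ 436^2 = 190096 ≡ 631 (mod 743)
6^32 = (6^16)^2 ≡ 631^2 = 398161 ≡ 656 (mod 743)
6^37 = 6^32 · 6^4 · 6^1 ≡ 656 · 553 · 6 ≡ 361 (mod 743).
So A = 361. Hiro then computes K = A^b mod q = 361^30 mod 743.
361^1 ≡ 361 (mod 743)
361^2 = (361^1)^2 ≡ 361^2 = 130321 ≡ 296 (mod 743)
361^4 = (361^2)^2 ≡ 296^2 = 87616 ≡ 685 (mod 743)
361^8 = (361^4)^2 ≡ 685^2 = 469225 ≡ 392 (mod 743)
361^16 = (361^8)^2 ≡ 392^2 = 153664 ≡ 606 (mod 743)
361^30 = 361^16 · 361^8 · 361^4 · 361^2 ≡ 606 · 392 · 685 · 296 ≡ 86 (mod 743).

86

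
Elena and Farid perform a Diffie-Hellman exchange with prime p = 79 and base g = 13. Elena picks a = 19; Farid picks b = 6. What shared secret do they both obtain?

Farid sends B = g^b mod p = 13^6 mod 79.
13^1 ≡ 13 (mod 79)
13^2 = (13^1)^2 ≡ 13^2 = 169 ≡ 11 (mod 79)
13^4 = (13^2)^2 ≡ 11^2 = 121 ≡ 42 (mod 79)
13^6 = 13^4 · 13^2 ≡ 42 · 11 ≡ 67 (mod 79).
So B = 67. Elena then computes K = B^a mod p = 67^19 mod 79.
67^1 ≡ 67 (mod 79)
67^2 = (67^1)^2 ≡ 67^2 = 4489 ≡ 65 (mod 79)
67^4 = (67^2)^2 ≡ 65^2 = 4225 ≡ 38 (mod 79)
67^8 = (67^4)^2 ≡ 38^2 = 1444 ≡ 22 (mod 79)
67^16 = (67^8)^2 ≡ 22^2 = 484 ≡ 10 (mod 79)
67^19 = 67^16 · 67^2 · 67^1 ≡ 10 · 65 · 67 ≡ 21 (mod 79).

21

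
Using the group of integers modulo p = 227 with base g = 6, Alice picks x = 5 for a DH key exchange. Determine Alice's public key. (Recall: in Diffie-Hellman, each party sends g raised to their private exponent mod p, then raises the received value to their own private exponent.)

Public value = 6^5 (mod 227).
6^1 ≡ 6 (mod 227)
6^2 = (6^1)^2 ≡ 6^2 = 36 ≡ 36 (mod 227)
6^4 = (6^2)^2 ≡ 36^2 = 1296 ≡ 161 (mod 227)
6^5 = 6^4 · 6^1 ≡ 161 · 6 ≡ 58 (mod 227).

58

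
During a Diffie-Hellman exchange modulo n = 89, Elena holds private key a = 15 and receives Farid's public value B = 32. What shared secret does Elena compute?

67

Shared key K = 32^15 mod 89.
32^1 ≡ 32 (mod 89)
32^2 = (32^1)^2 ≡ 32^2 = 1024 ≡ 45 (mod 89)
32^4 = (32^2)^2 ≡ 45^2 = 2025 ≡ 67 (mod 89)
32^8 = (32^4)^2 ≡ 67^2 = 4489 ≡ 39 (mod 89)
32^15 = 32^8 · 32^4 · 32^2 · 32^1 ≡ 39 · 67 · 45 · 32 ≡ 67 (mod 89).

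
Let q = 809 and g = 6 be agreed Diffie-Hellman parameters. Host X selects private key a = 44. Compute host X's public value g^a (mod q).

529

Public value = 6^44 (mod 809).
6^1 ≡ 6 (mod 809)
6^2 = (6^1)^2 ≡ 6^2 = 36 ≡ 36 (mod 809)
6^4 = (6^2)^2 ≡ 36^2 = 1296 ≡ 487 (mod 809)
6^8 = (6^4)^2 ≡ 487^2 = 237169 ≡ 132 (mod 809)
6^16 = (6^8)^2 ≡ 132^2 = 17424 ≡ 435 (mod 809)
6^32 = (6^16)^2 ≡ 435^2 = 189225 ≡ 728 (mod 809)
6^44 = 6^32 · 6^8 · 6^4 ≡ 728 · 132 · 487 ≡ 529 (mod 809).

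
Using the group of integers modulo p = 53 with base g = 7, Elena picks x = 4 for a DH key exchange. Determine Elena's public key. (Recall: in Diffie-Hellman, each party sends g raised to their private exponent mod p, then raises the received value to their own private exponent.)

16

Public value = 7^{4} \pmod{53}.
7^1 ≡ 7 (mod 53)
7^2 = (7^1)^2 ≡ 7^2 = 49 ≡ 49 (mod 53)
7^4 = (7^2)^2 ≡ 49^2 = 2401 ≡ 16 (mod 53)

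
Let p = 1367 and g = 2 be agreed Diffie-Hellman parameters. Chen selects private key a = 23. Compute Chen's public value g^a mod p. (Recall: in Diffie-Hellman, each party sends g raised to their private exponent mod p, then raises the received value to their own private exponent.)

Public value = 2^23 mod 1367.
2^1 ≡ 2 (mod 1367)
2^2 = (2^1)^2 ≡ 2^2 = 4 ≡ 4 (mod 1367)
2^4 = (2^2)^2 ≡ 4^2 = 16 ≡ 16 (mod 1367)
2^8 = (2^4)^2 ≡ 16^2 = 256 ≡ 256 (mod 1367)
2^16 = (2^8)^2 ≡ 256^2 = 65536 ≡ 1287 (mod 1367)
2^23 = 2^16 · 2^4 · 2^2 · 2^1 ≡ 1287 · 16 · 4 · 2 ≡ 696 (mod 1367).

696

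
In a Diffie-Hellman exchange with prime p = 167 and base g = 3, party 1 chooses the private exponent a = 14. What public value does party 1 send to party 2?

89

Public value = 3^14 mod 167.
3^1 ≡ 3 (mod 167)
3^2 = (3^1)^2 ≡ 3^2 = 9 ≡ 9 (mod 167)
3^4 = (3^2)^2 ≡ 9^2 = 81 ≡ 81 (mod 167)
3^8 = (3^4)^2 ≡ 81^2 = 6561 ≡ 48 (mod 167)
3^14 = 3^8 · 3^4 · 3^2 ≡ 48 · 81 · 9 ≡ 89 (mod 167).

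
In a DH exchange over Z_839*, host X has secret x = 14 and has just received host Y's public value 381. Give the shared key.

705

Shared key K = 381^14 mod 839.
381^1 ≡ 381 (mod 839)
381^2 = (381^1)^2 ≡ 381^2 = 145161 ≡ 14 (mod 839)
381^4 = (381^2)^2 ≡ 14^2 = 196 ≡ 196 (mod 839)
381^8 = (381^4)^2 ≡ 196^2 = 38416 ≡ 661 (mod 839)
381^14 = 381^8 · 381^4 · 381^2 ≡ 661 · 196 · 14 ≡ 705 (mod 839).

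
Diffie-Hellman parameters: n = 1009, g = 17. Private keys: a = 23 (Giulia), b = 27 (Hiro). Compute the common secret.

Hiro sends B = g^b mod n = 17^27 mod 1009.
17^1 ≡ 17 (mod 1009)
17^2 = (17^1)^2 ≡ 17^2 = 289 ≡ 289 (mod 1009)
17^4 = (17^2)^2 ≡ 289^2 = 83521 ≡ 783 (mod 1009)
17^8 = (17^4)^2 ≡ 783^2 = 613089 ≡ 626 (mod 1009)
17^16 = (17^8)^2 ≡ 626^2 = 391876 ≡ 384 (mod 1009)
17^27 = 17^16 · 17^8 · 17^2 · 17^1 ≡ 384 · 626 · 289 · 17 ≡ 344 (mod 1009).
So B = 344. Giulia then computes K = B^a mod n = 344^23 mod 1009.
344^1 ≡ 344 (mod 1009)
344^2 = (344^1)^2 ≡ 344^2 = 118336 ≡ 283 (mod 1009)
344^4 = (344^2)^2 ≡ 283^2 = 80089 ≡ 378 (mod 1009)
344^8 = (344^4)^2 ≡ 378^2 = 142884 ≡ 615 (mod 1009)
344^16 = (344^8)^2 ≡ 615^2 = 378225 ≡ 859 (mod 1009)
344^23 = 344^16 · 344^4 · 344^2 · 344^1 ≡ 859 · 378 · 283 · 344 ≡ 207 (mod 1009).

207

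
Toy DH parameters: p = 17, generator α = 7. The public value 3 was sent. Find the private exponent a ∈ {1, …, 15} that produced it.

3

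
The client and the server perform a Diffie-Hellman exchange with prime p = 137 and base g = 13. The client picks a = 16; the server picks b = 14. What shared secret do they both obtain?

50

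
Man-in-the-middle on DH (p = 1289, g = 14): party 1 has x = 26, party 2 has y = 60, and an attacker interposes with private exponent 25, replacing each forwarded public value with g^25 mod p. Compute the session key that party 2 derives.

Party 2 receives an attacker's public value M = 14^25 mod 1289 instead of the honest one.
14^1 ≡ 14 (mod 1289)
14^2 = (14^1)^2 ≡ 14^2 = 196 ≡ 196 (mod 1289)
14^4 = (14^2)^2 ≡ 196^2 = 38416 ≡ 1035 (mod 1289)
14^8 = (14^4)^2 ≡ 1035^2 = 1071225 ≡ 66 (mod 1289)
14^16 = (14^8)^2 ≡ 66^2 = 4356 ≡ 489 (mod 1289)
14^25 = 14^16 · 14^8 · 14^1 ≡ 489 · 66 · 14 ≡ 686 (mod 1289).
So M = 686. Party 2 computes K = M^60 mod 1289.
686^1 ≡ 686 (mod 1289)
686^2 = (686^1)^2 ≡ 686^2 = 470596 ≡ 111 (mod 1289)
686^4 = (686^2)^2 ≡ 111^2 = 12321 ≡ 720 (mod 1289)
686^8 = (686^4)^2 ≡ 720^2 = 518400 ≡ 222 (mod 1289)
686^16 = (686^8)^2 ≡ 222^2 = 49284 ≡ 302 (mod 1289)
686^32 = (686^16)^2 ≡ 302^2 = 91204 ≡ 974 (mod 1289)
686^60 = 686^32 · 686^16 · 686^8 · 686^4 ≡ 974 · 302 · 222 · 720 ≡ 1024 (mod 1289).

1024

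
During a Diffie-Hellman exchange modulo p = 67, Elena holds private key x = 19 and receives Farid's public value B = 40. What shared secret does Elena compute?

9

Shared key K = 40^19 mod 67.
40^1 ≡ 40 (mod 67)
40^2 = (40^1)^2 ≡ 40^2 = 1600 ≡ 59 (mod 67)
40^4 = (40^2)^2 ≡ 59^2 = 3481 ≡ 64 (mod 67)
40^8 = (40^4)^2 ≡ 64^2 = 4096 ≡ 9 (mod 67)
40^16 = (40^8)^2 ≡ 9^2 = 81 ≡ 14 (mod 67)
40^19 = 40^16 · 40^2 · 40^1 ≡ 14 · 59 · 40 ≡ 9 (mod 67).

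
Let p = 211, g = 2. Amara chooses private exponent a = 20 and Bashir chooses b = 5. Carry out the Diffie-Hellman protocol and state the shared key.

178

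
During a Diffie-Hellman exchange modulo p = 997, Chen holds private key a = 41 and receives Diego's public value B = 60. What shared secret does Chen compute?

Shared key K = 60^41 mod 997.
60^1 ≡ 60 (mod 997)
60^2 = (60^1)^2 ≡ 60^2 = 3600 ≡ 609 (mod 997)
60^4 = (60^2)^2 ≡ 609^2 = 370881 ≡ 994 (mod 997)
60^8 = (60^4)^2 ≡ 994^2 = 988036 ≡ 9 (mod 997)
60^16 = (60^8)^2 ≡ 9^2 = 81 ≡ 81 (mod 997)
60^32 = (60^16)^2 ≡ 81^2 = 6561 ≡ 579 (mod 997)
60^41 = 60^32 · 60^8 · 60^1 ≡ 579 · 9 · 60 ≡ 599 (mod 997).

599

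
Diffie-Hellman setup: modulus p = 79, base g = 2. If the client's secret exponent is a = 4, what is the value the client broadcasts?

Public value = 2^4 mod 79.
2^1 ≡ 2 (mod 79)
2^2 = (2^1)^2 ≡ 2^2 = 4 ≡ 4 (mod 79)
2^4 = (2^2)^2 ≡ 4^2 = 16 ≡ 16 (mod 79)

16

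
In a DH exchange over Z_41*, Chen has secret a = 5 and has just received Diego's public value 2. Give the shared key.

Shared key K = 2^5 mod 41.
2^1 ≡ 2 (mod 41)
2^2 = (2^1)^2 ≡ 2^2 = 4 ≡ 4 (mod 41)
2^4 = (2^2)^2 ≡ 4^2 = 16 ≡ 16 (mod 41)
2^5 = 2^4 · 2^1 ≡ 16 · 2 ≡ 32 (mod 41).

32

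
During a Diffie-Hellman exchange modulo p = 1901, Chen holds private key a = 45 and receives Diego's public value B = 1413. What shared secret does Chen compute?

114

Shared key K = 1413^45 mod 1901.
1413^1 ≡ 1413 (mod 1901)
1413^2 = (1413^1)^2 ≡ 1413^2 = 1996569 ≡ 519 (mod 1901)
1413^4 = (1413^2)^2 ≡ 519^2 = 269361 ≡ 1320 (mod 1901)
1413^8 = (1413^4)^2 ≡ 1320^2 = 1742400 ≡ 1084 (mod 1901)
1413^16 = (1413^8)^2 ≡ 1084^2 = 1175056 ≡ 238 (mod 1901)
1413^32 = (1413^16)^2 ≡ 238^2 = 56644 ≡ 1515 (mod 1901)
1413^45 = 1413^32 · 1413^8 · 1413^4 · 1413^1 ≡ 1515 · 1084 · 1320 · 1413 ≡ 114 (mod 1901).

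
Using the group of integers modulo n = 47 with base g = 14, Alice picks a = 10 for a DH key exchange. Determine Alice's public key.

9

Public value = 14^10 mod 47.
14^1 ≡ 14 (mod 47)
14^2 = (14^1)^2 ≡ 14^2 = 196 ≡ 8 (mod 47)
14^4 = (14^2)^2 ≡ 8^2 = 64 ≡ 17 (mod 47)
14^8 = (14^4)^2 ≡ 17^2 = 289 ≡ 7 (mod 47)
14^10 = 14^8 · 14^2 ≡ 7 · 8 ≡ 9 (mod 47).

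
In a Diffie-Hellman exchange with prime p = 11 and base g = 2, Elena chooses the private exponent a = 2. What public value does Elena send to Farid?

Public value = 2^2 mod 11.
2^1 ≡ 2 (mod 11)
2^2 = (2^1)^2 ≡ 2^2 = 4 ≡ 4 (mod 11)

4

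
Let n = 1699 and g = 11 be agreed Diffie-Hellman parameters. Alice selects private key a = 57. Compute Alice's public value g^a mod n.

Public value = 11^57 mod 1699.
11^1 ≡ 11 (mod 1699)
11^2 = (11^1)^2 ≡ 11^2 = 121 ≡ 121 (mod 1699)
11^4 = (11^2)^2 ≡ 121^2 = 14641 ≡ 1049 (mod 1699)
11^8 = (11^4)^2 ≡ 1049^2 = 1100401 ≡ 1148 (mod 1699)
11^16 = (11^8)^2 ≡ 1148^2 = 1317904 ≡ 1179 (mod 1699)
11^32 = (11^16)^2 ≡ 1179^2 = 1390041 ≡ 259 (mod 1699)
11^57 = 11^32 · 11^16 · 11^8 · 11^1 ≡ 259 · 1179 · 1148 · 11 ≡ 736 (mod 1699).

736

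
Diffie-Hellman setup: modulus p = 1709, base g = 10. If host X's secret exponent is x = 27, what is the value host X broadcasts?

Public value = 10^27 (mod 1709).
10^1 ≡ 10 (mod 1709)
10^2 = (10^1)^2 ≡ 10^2 = 100 ≡ 100 (mod 1709)
10^4 = (10^2)^2 ≡ 100^2 = 10000 ≡ 1455 (mod 1709)
10^8 = (10^4)^2 ≡ 1455^2 = 2117025 ≡ 1283 (mod 1709)
10^16 = (10^8)^2 ≡ 1283^2 = 1646089 ≡ 322 (mod 1709)
10^27 = 10^16 · 10^8 · 10^2 · 10^1 ≡ 322 · 1283 · 100 · 10 ≡ 885 (mod 1709).

885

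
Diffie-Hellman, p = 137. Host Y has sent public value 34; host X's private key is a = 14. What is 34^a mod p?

73

Shared key K = 34^14 mod 137.
34^1 ≡ 34 (mod 137)
34^2 = (34^1)^2 ≡ 34^2 = 1156 ≡ 60 (mod 137)
34^4 = (34^2)^2 ≡ 60^2 = 3600 ≡ 38 (mod 137)
34^8 = (34^4)^2 ≡ 38^2 = 1444 ≡ 74 (mod 137)
34^14 = 34^8 · 34^4 · 34^2 ≡ 74 · 38 · 60 ≡ 73 (mod 137).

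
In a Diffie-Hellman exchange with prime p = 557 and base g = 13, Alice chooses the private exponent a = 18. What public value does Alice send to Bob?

Public value = 13^18 mod 557.
13^1 ≡ 13 (mod 557)
13^2 = (13^1)^2 ≡ 13^2 = 169 ≡ 169 (mod 557)
13^4 = (13^2)^2 ≡ 169^2 = 28561 ≡ 154 (mod 557)
13^8 = (13^4)^2 ≡ 154^2 = 23716 ≡ 322 (mod 557)
13^16 = (13^8)^2 ≡ 322^2 = 103684 ≡ 82 (mod 557)
13^18 = 13^16 · 13^2 ≡ 82 · 169 ≡ 490 (mod 557).

490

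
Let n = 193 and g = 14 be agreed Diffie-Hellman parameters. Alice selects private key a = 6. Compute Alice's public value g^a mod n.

Public value = 14^6 mod 193.
14^1 ≡ 14 (mod 193)
14^2 = (14^1)^2 ≡ 14^2 = 196 ≡ 3 (mod 193)
14^4 = (14^2)^2 ≡ 3^2 = 9 ≡ 9 (mod 193)
14^6 = 14^4 · 14^2 ≡ 9 · 3 ≡ 27 (mod 193).

27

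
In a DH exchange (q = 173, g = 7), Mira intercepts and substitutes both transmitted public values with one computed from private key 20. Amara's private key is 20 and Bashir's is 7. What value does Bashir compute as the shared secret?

36

Bashir receives Mira's public value M = 7^20 mod 173 instead of the honest one.
7^1 ≡ 7 (mod 173)
7^2 = (7^1)^2 ≡ 7^2 = 49 ≡ 49 (mod 173)
7^4 = (7^2)^2 ≡ 49^2 = 2401 ≡ 152 (mod 173)
7^8 = (7^4)^2 ≡ 152^2 = 23104 ≡ 95 (mod 173)
7^16 = (7^8)^2 ≡ 95^2 = 9025 ≡ 29 (mod 173)
7^20 = 7^16 · 7^4 ≡ 29 · 152 ≡ 83 (mod 173).
So M = 83. Bashir computes K = M^7 mod 173.
83^1 ≡ 83 (mod 173)
83^2 = (83^1)^2 ≡ 83^2 = 6889 ≡ 142 (mod 173)
83^4 = (83^2)^2 ≡ 142^2 = 20164 ≡ 96 (mod 173)
83^7 = 83^4 · 83^2 · 83^1 ≡ 96 · 142 · 83 ≡ 36 (mod 173).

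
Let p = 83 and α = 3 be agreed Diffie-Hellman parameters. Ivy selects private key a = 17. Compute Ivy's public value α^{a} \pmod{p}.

48

Public value = 3^{17} \pmod{83}.
3^1 ≡ 3 (mod 83)
3^2 = (3^1)^2 ≡ 3^2 = 9 ≡ 9 (mod 83)
3^4 = (3^2)^2 ≡ 9^2 = 81 ≡ 81 (mod 83)
3^8 = (3^4)^2 ≡ 81^2 = 6561 ≡ 4 (mod 83)
3^16 = (3^8)^2 ≡ 4^2 = 16 ≡ 16 (mod 83)
3^17 = 3^16 · 3^1 ≡ 16 · 3 ≡ 48 (mod 83).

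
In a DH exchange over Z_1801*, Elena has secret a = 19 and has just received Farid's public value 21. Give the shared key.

1356

Shared key K = 21^19 mod 1801.
21^1 ≡ 21 (mod 1801)
21^2 = (21^1)^2 ≡ 21^2 = 441 ≡ 441 (mod 1801)
21^4 = (21^2)^2 ≡ 441^2 = 194481 ≡ 1774 (mod 1801)
21^8 = (21^4)^2 ≡ 1774^2 = 3147076 ≡ 729 (mod 1801)
21^16 = (21^8)^2 ≡ 729^2 = 531441 ≡ 146 (mod 1801)
21^19 = 21^16 · 21^2 · 21^1 ≡ 146 · 441 · 21 ≡ 1356 (mod 1801).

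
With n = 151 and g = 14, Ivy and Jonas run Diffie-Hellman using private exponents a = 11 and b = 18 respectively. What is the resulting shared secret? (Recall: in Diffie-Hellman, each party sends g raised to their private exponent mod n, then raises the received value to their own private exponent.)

Jonas sends B = g^b mod n = 14^18 mod 151.
14^1 ≡ 14 (mod 151)
14^2 = (14^1)^2 ≡ 14^2 = 196 ≡ 45 (mod 151)
14^4 = (14^2)^2 ≡ 45^2 = 2025 ≡ 62 (mod 151)
14^8 = (14^4)^2 ≡ 62^2 = 3844 ≡ 69 (mod 151)
14^16 = (14^8)^2 ≡ 69^2 = 4761 ≡ 80 (mod 151)
14^18 = 14^16 · 14^2 ≡ 80 · 45 ≡ 127 (mod 151).
So B = 127. Ivy then computes K = B^a mod n = 127^11 mod 151.
127^1 ≡ 127 (mod 151)
127^2 = (127^1)^2 ≡ 127^2 = 16129 ≡ 123 (mod 151)
127^4 = (127^2)^2 ≡ 123^2 = 15129 ≡ 29 (mod 151)
127^8 = (127^4)^2 ≡ 29^2 = 841 ≡ 86 (mod 151)
127^11 = 127^8 · 127^2 · 127^1 ≡ 86 · 123 · 127 ≡ 110 (mod 151).

110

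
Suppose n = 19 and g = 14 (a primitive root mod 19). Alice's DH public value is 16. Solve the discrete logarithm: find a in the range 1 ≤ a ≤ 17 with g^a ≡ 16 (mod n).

16

Try successive powers of 14 modulo 19:
14^1 ≡ 14
14^2 ≡ 6
14^3 ≡ 8
14^4 ≡ 17
14^5 ≡ 10
14^6 ≡ 7
14^7 ≡ 3
14^8 ≡ 4
14^9 ≡ 18
14^10 ≡ 5
14^11 ≡ 13
14^12 ≡ 11
14^13 ≡ 2
14^14 ≡ 9
14^15 ≡ 12
14^16 ≡ 16
Found: a = 16.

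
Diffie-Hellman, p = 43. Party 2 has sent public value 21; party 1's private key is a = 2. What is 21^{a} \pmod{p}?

Shared key K = 21^2 mod 43.
21^1 ≡ 21 (mod 43)
21^2 = (21^1)^2 ≡ 21^2 = 441 ≡ 11 (mod 43)

11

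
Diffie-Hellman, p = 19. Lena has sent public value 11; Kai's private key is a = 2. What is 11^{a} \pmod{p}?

7

Shared key K = 11^2 mod 19.
11^1 ≡ 11 (mod 19)
11^2 = (11^1)^2 ≡ 11^2 = 121 ≡ 7 (mod 19)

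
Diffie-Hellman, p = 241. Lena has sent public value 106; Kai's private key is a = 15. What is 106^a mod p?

Shared key K = 106^15 mod 241.
106^1 ≡ 106 (mod 241)
106^2 = (106^1)^2 ≡ 106^2 = 11236 ≡ 150 (mod 241)
106^4 = (106^2)^2 ≡ 150^2 = 22500 ≡ 87 (mod 241)
106^8 = (106^4)^2 ≡ 87^2 = 7569 ≡ 98 (mod 241)
106^15 = 106^8 · 106^4 · 106^2 · 106^1 ≡ 98 · 87 · 150 · 106 ≡ 177 (mod 241).

177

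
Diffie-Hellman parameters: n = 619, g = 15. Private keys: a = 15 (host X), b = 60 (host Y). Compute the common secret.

377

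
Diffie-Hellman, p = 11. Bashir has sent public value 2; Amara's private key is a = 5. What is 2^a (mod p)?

Shared key K = 2^5 mod 11.
2^1 ≡ 2 (mod 11)
2^2 = (2^1)^2 ≡ 2^2 = 4 ≡ 4 (mod 11)
2^4 = (2^2)^2 ≡ 4^2 = 16 ≡ 5 (mod 11)
2^5 = 2^4 · 2^1 ≡ 5 · 2 ≡ 10 (mod 11).

10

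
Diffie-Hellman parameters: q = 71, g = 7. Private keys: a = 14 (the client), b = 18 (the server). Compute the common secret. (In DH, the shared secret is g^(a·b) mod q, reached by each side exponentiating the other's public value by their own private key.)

The client sends A = g^a mod q = 7^14 mod 71.
7^1 ≡ 7 (mod 71)
7^2 = (7^1)^2 ≡ 7^2 = 49 ≡ 49 (mod 71)
7^4 = (7^2)^2 ≡ 49^2 = 2401 ≡ 58 (mod 71)
7^8 = (7^4)^2 ≡ 58^2 = 3364 ≡ 27 (mod 71)
7^14 = 7^8 · 7^4 · 7^2 ≡ 27 · 58 · 49 ≡ 54 (mod 71).
So A = 54. The server then computes K = A^b mod q = 54^18 mod 71.
54^1 ≡ 54 (mod 71)
54^2 = (54^1)^2 ≡ 54^2 = 2916 ≡ 5 (mod 71)
54^4 = (54^2)^2 ≡ 5^2 = 25 ≡ 25 (mod 71)
54^8 = (54^4)^2 ≡ 25^2 = 625 ≡ 57 (mod 71)
54^16 = (54^8)^2 ≡ 57^2 = 3249 ≡ 54 (mod 71)
54^18 = 54^16 · 54^2 ≡ 54 · 5 ≡ 57 (mod 71).

57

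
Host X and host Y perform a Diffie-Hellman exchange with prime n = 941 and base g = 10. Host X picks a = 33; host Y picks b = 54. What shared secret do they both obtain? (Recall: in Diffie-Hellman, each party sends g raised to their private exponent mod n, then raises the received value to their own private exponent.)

Host X sends A = g^a mod n = 10^33 mod 941.
10^1 ≡ 10 (mod 941)
10^2 = (10^1)^2 ≡ 10^2 = 100 ≡ 100 (mod 941)
10^4 = (10^2)^2 ≡ 100^2 = 10000 ≡ 590 (mod 941)
10^8 = (10^4)^2 ≡ 590^2 = 348100 ≡ 871 (mod 941)
10^16 = (10^8)^2 ≡ 871^2 = 758641 ≡ 195 (mod 941)
10^32 = (10^16)^2 ≡ 195^2 = 38025 ≡ 385 (mod 941)
10^33 = 10^32 · 10^1 ≡ 385 · 10 ≡ 86 (mod 941).
So A = 86. Host Y then computes K = A^b mod n = 86^54 mod 941.
86^1 ≡ 86 (mod 941)
86^2 = (86^1)^2 ≡ 86^2 = 7396 ≡ 809 (mod 941)
86^4 = (86^2)^2 ≡ 809^2 = 654481 ≡ 486 (mod 941)
86^8 = (86^4)^2 ≡ 486^2 = 236196 ≡ 5 (mod 941)
86^16 = (86^8)^2 ≡ 5^2 = 25 ≡ 25 (mod 941)
86^32 = (86^16)^2 ≡ 25^2 = 625 ≡ 625 (mod 941)
86^54 = 86^32 · 86^16 · 86^4 · 86^2 ≡ 625 · 25 · 486 · 809 ≡ 784 (mod 941).

784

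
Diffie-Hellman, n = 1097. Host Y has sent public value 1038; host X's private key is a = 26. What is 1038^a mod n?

Shared key K = 1038^26 mod 1097.
1038^1 ≡ 1038 (mod 1097)
1038^2 = (1038^1)^2 ≡ 1038^2 = 1077444 ≡ 190 (mod 1097)
1038^4 = (1038^2)^2 ≡ 190^2 = 36100 ≡ 996 (mod 1097)
1038^8 = (1038^4)^2 ≡ 996^2 = 992016 ≡ 328 (mod 1097)
1038^16 = (1038^8)^2 ≡ 328^2 = 107584 ≡ 78 (mod 1097)
1038^26 = 1038^16 · 1038^8 · 1038^2 ≡ 78 · 328 · 190 ≡ 153 (mod 1097).

153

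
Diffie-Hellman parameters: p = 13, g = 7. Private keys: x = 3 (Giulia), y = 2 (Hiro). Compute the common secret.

12

Giulia sends A = g^x mod p = 7^3 mod 13.
7^1 ≡ 7 (mod 13)
7^2 = (7^1)^2 ≡ 7^2 = 49 ≡ 10 (mod 13)
7^3 = 7^2 · 7^1 ≡ 10 · 7 ≡ 5 (mod 13).
So A = 5. Hiro then computes K = A^y mod p = 5^2 mod 13.
5^1 ≡ 5 (mod 13)
5^2 = (5^1)^2 ≡ 5^2 = 25 ≡ 12 (mod 13)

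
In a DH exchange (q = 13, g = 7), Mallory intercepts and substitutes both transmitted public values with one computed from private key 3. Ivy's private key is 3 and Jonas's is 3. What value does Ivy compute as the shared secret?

8

Ivy receives Mallory's public value M = 7^3 mod 13 instead of the honest one.
7^1 ≡ 7 (mod 13)
7^2 = (7^1)^2 ≡ 7^2 = 49 ≡ 10 (mod 13)
7^3 = 7^2 · 7^1 ≡ 10 · 7 ≡ 5 (mod 13).
So M = 5. Ivy computes K = M^3 mod 13.
5^1 ≡ 5 (mod 13)
5^2 = (5^1)^2 ≡ 5^2 = 25 ≡ 12 (mod 13)
5^3 = 5^2 · 5^1 ≡ 12 · 5 ≡ 8 (mod 13).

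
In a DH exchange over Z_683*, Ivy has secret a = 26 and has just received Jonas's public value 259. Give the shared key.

Shared key K = 259^26 mod 683.
259^1 ≡ 259 (mod 683)
259^2 = (259^1)^2 ≡ 259^2 = 67081 ≡ 147 (mod 683)
259^4 = (259^2)^2 ≡ 147^2 = 21609 ≡ 436 (mod 683)
259^8 = (259^4)^2 ≡ 436^2 = 190096 ≡ 222 (mod 683)
259^16 = (259^8)^2 ≡ 222^2 = 49284 ≡ 108 (mod 683)
259^26 = 259^16 · 259^8 · 259^2 ≡ 108 · 222 · 147 ≡ 192 (mod 683).

192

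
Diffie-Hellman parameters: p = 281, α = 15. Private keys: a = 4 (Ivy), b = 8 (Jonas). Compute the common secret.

64

Ivy sends A = α^a mod p = 15^4 mod 281.
15^1 ≡ 15 (mod 281)
15^2 = (15^1)^2 ≡ 15^2 = 225 ≡ 225 (mod 281)
15^4 = (15^2)^2 ≡ 225^2 = 50625 ≡ 45 (mod 281)
So A = 45. Jonas then computes K = A^b mod p = 45^8 mod 281.
45^1 ≡ 45 (mod 281)
45^2 = (45^1)^2 ≡ 45^2 = 2025 ≡ 58 (mod 281)
45^4 = (45^2)^2 ≡ 58^2 = 3364 ≡ 273 (mod 281)
45^8 = (45^4)^2 ≡ 273^2 = 74529 ≡ 64 (mod 281)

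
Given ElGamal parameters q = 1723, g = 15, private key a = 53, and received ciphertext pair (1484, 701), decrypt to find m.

Shared mask s = c₁^a mod q = 1484^53 mod 1723.
1484^1 ≡ 1484 (mod 1723)
1484^2 = (1484^1)^2 ≡ 1484^2 = 2202256 ≡ 262 (mod 1723)
1484^4 = (1484^2)^2 ≡ 262^2 = 68644 ≡ 1447 (mod 1723)
1484^8 = (1484^4)^2 ≡ 1447^2 = 2093809 ≡ 364 (mod 1723)
1484^16 = (1484^8)^2 ≡ 364^2 = 132496 ≡ 1548 (mod 1723)
1484^32 = (1484^16)^2 ≡ 1548^2 = 2396304 ≡ 1334 (mod 1723)
1484^53 = 1484^32 · 1484^16 · 1484^4 · 1484^1 ≡ 1334 · 1548 · 1447 · 1484 ≡ 1193 (mod 1723).
So s = 1193; s⁻¹ ≡ 868 (mod 1723).
m = c₂ · s⁻¹ mod 1723 = 701 · 868 mod 1723 = 249.

249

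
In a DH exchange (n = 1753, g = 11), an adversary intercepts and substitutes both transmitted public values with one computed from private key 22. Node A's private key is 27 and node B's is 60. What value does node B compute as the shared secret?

722

Node B receives an adversary's public value M = 11^22 mod 1753 instead of the honest one.
11^1 ≡ 11 (mod 1753)
11^2 = (11^1)^2 ≡ 11^2 = 121 ≡ 121 (mod 1753)
11^4 = (11^2)^2 ≡ 121^2 = 14641 ≡ 617 (mod 1753)
11^8 = (11^4)^2 ≡ 617^2 = 380689 ≡ 288 (mod 1753)
11^16 = (11^8)^2 ≡ 288^2 = 82944 ≡ 553 (mod 1753)
11^22 = 11^16 · 11^4 · 11^2 ≡ 553 · 617 · 121 ≡ 418 (mod 1753).
So M = 418. Node B computes K = M^60 mod 1753.
418^1 ≡ 418 (mod 1753)
418^2 = (418^1)^2 ≡ 418^2 = 174724 ≡ 1177 (mod 1753)
418^4 = (418^2)^2 ≡ 1177^2 = 1385329 ≡ 459 (mod 1753)
418^8 = (418^4)^2 ≡ 459^2 = 210681 ≡ 321 (mod 1753)
418^16 = (418^8)^2 ≡ 321^2 = 103041 ≡ 1367 (mod 1753)
418^32 = (418^16)^2 ≡ 1367^2 = 1868689 ≡ 1744 (mod 1753)
418^60 = 418^32 · 418^16 · 418^8 · 418^4 ≡ 1744 · 1367 · 321 · 459 ≡ 722 (mod 1753).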